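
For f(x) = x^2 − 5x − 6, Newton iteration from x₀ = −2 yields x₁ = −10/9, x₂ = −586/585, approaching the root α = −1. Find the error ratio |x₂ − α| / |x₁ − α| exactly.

1/65

x₁ − α = −10/9 − (−1) = −10/9 + 1 = −1/9, so |x₁ − α| = 1/9.
x₂ − α = −586/585 − (−1) = −586/585 + 1 = −1/585, so |x₂ − α| = 1/585.
Ratio = (1/585) / (1/9) = 1/65.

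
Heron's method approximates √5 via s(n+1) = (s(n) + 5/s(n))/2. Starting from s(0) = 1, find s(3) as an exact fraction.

s(1) = (1 + 5/1)/2 = 3.
s(2) = (3 + 5/3)/2 = 7/3.
s(3) = (7/3 + 5/(7/3))/2 = 47/21.

47/21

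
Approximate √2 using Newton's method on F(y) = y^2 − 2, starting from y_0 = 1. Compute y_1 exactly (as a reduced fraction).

F'(y) = 2y.
F(1) = −1, F'(1) = 2, so y_1 = 1 − (−1)/2 = 3/2.

3/2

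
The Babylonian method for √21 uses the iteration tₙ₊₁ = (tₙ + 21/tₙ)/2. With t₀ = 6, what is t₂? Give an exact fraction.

t₁ = (6 + 21/6)/2 = 19/4.
t₂ = (19/4 + 21/(19/4))/2 = 697/152.

697/152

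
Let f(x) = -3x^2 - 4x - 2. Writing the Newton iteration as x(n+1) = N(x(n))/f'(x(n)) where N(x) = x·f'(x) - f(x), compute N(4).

f'(x) = -6x - 4.
N(x) = x·f'(x) - f(x) = x·(-6x - 4) - (-3x^2 - 4x - 2) = -3x^2 + 2.
N(4) = -46.

-46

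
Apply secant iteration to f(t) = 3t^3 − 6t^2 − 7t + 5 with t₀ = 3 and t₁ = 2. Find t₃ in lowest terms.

12406/4403

f(3) = 11, f(2) = −9. t₂ = 2 − (−9)·(2 − 3)/((−9) − 11) = 49/20.
f(2) = −9, f(49/20) = −32373/8000. t₃ = (49/20) − (−32373/8000)·((49/20) − 2)/((−32373/8000) − (−9)) = 12406/4403.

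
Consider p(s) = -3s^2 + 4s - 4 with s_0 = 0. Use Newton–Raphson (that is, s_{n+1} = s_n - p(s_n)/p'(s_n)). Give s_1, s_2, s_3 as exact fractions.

s_1 = 1, s_2 = -1/2, s_3 = 13/28

p'(s) = -6s + 4.
p(0) = -4, p'(0) = 4, so s_1 = 0 - (-4)/4 = 1.
p(1) = -3, p'(1) = -2, so s_2 = 1 - (-3)/(-2) = -1/2.
p(-1/2) = -27/4, p'(-1/2) = 7, so s_3 = (-1/2) - (-27/4)/7 = 13/28.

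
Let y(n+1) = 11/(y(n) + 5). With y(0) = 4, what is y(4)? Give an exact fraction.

4169/2511

y(1) = 11/(4 + 5) = 11/9.
y(2) = 11/(11/9 + 5) = 99/56.
y(3) = 11/(99/56 + 5) = 616/379.
y(4) = 11/(616/379 + 5) = 4169/2511.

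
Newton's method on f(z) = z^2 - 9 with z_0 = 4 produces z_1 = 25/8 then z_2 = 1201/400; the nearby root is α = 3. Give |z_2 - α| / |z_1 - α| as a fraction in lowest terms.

z_1 - α = 25/8 - 3 = 1/8, so |z_1 - α| = 1/8.
z_2 - α = 1201/400 - 3 = 1/400, so |z_2 - α| = 1/400.
Ratio = (1/400) / (1/8) = 1/50.

1/50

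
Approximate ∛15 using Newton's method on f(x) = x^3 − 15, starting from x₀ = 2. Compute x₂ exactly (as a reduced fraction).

42751/17298

f'(x) = 3x^2.
f(2) = −7, f'(2) = 12, so x₁ = 2 − (−7)/12 = 31/12.
f(31/12) = 3871/1728, f'(31/12) = 961/48, so x₂ = (31/12) − (3871/1728)/(961/48) = 42751/17298.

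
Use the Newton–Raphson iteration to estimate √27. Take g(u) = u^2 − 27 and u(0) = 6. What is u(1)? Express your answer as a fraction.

g'(u) = 2u.
g(6) = 9, g'(6) = 12, so u(1) = 6 − 9/12 = 21/4.

21/4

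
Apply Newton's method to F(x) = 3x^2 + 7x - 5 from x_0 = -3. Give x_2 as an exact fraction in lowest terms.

F'(x) = 6x + 7.
F(-3) = 1, F'(-3) = -11, so x_1 = (-3) - 1/(-11) = -32/11.
F(-32/11) = 3/121, F'(-32/11) = -115/11, so x_2 = (-32/11) - (3/121)/(-115/11) = -3677/1265.

-3677/1265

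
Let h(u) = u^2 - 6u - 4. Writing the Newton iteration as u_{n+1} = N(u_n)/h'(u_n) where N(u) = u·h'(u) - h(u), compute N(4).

h'(u) = 2u - 6.
N(u) = u·h'(u) - h(u) = u·(2u - 6) - (u^2 - 6u - 4) = u^2 + 4.
N(4) = 20.

20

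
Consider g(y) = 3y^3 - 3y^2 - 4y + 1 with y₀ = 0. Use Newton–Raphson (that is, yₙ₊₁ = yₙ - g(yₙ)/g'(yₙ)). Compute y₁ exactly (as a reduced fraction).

g'(y) = 9y^2 - 6y - 4.
g(0) = 1, g'(0) = -4, so y₁ = 0 - 1/(-4) = 1/4.

1/4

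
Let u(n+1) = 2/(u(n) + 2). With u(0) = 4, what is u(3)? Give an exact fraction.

7/10

u(1) = 2/(4 + 2) = 1/3.
u(2) = 2/(1/3 + 2) = 6/7.
u(3) = 2/(6/7 + 2) = 7/10.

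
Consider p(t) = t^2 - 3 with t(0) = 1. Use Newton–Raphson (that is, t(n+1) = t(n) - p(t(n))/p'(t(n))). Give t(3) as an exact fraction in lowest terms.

97/56

p'(t) = 2t.
p(1) = -2, p'(1) = 2, so t(1) = 1 - (-2)/2 = 2.
p(2) = 1, p'(2) = 4, so t(2) = 2 - 1/4 = 7/4.
p(7/4) = 1/16, p'(7/4) = 7/2, so t(3) = (7/4) - (1/16)/(7/2) = 97/56.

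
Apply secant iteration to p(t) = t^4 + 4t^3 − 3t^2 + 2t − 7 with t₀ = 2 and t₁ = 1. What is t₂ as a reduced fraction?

p(2) = 33, p(1) = −3. t₂ = 1 − (−3)·(1 − 2)/((−3) − 33) = 13/12.

13/12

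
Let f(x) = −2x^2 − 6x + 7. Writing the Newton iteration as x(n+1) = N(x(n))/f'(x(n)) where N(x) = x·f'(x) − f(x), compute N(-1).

−9

f'(x) = −4x − 6.
N(x) = x·f'(x) − f(x) = x·(−4x − 6) − (−2x^2 − 6x + 7) = −2x^2 − 7.
N(-1) = −9.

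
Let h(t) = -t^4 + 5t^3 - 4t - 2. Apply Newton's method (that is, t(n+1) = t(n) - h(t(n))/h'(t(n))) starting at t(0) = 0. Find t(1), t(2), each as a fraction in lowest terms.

h'(t) = -4t^3 + 15t^2 - 4.
h(0) = -2, h'(0) = -4, so t(1) = 0 - (-2)/(-4) = -1/2.
h(-1/2) = -11/16, h'(-1/2) = 1/4, so t(2) = (-1/2) - (-11/16)/(1/4) = 9/4.

t(1) = -1/2, t(2) = 9/4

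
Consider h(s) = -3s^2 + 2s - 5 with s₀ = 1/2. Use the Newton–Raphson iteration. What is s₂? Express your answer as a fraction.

-787/440

h'(s) = -6s + 2.
h(1/2) = -19/4, h'(1/2) = -1, so s₁ = (1/2) - (-19/4)/(-1) = -17/4.
h(-17/4) = -1083/16, h'(-17/4) = 55/2, so s₂ = (-17/4) - (-1083/16)/(55/2) = -787/440.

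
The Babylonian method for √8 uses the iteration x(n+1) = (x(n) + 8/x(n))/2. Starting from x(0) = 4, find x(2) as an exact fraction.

x(1) = (4 + 8/4)/2 = 3.
x(2) = (3 + 8/3)/2 = 17/6.

17/6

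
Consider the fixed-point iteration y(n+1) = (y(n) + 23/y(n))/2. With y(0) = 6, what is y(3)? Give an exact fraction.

y(1) = (6 + 23/6)/2 = 59/12.
y(2) = (59/12 + 23/(59/12))/2 = 6793/1416.
y(3) = (6793/1416 + 23/(6793/1416))/2 = 92261137/19237776.

92261137/19237776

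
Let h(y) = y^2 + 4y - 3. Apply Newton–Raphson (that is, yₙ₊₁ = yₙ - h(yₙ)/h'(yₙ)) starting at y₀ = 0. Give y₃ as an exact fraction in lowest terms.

h'(y) = 2y + 4.
h(0) = -3, h'(0) = 4, so y₁ = 0 - (-3)/4 = 3/4.
h(3/4) = 9/16, h'(3/4) = 11/2, so y₂ = (3/4) - (9/16)/(11/2) = 57/88.
h(57/88) = 81/7744, h'(57/88) = 233/44, so y₃ = (57/88) - (81/7744)/(233/44) = 26481/41008.

26481/41008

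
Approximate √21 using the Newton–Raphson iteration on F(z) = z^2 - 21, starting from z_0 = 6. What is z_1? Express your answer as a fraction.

19/4

F'(z) = 2z.
F(6) = 15, F'(6) = 12, so z_1 = 6 - 15/12 = 19/4.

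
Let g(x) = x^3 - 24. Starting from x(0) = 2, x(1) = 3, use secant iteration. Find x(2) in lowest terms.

g(2) = -16, g(3) = 3. x(2) = 3 - 3·(3 - 2)/(3 - (-16)) = 54/19.

54/19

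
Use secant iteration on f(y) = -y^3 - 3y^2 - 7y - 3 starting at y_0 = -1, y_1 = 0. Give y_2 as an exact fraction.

-3/5

f(-1) = 2, f(0) = -3. y_2 = 0 - (-3)·(0 - (-1))/((-3) - 2) = -3/5.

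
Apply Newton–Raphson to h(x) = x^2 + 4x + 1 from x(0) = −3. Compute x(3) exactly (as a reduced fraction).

−209/56

h'(x) = 2x + 4.
h(−3) = −2, h'(−3) = −2, so x(1) = (−3) − (−2)/(−2) = −4.
h(−4) = 1, h'(−4) = −4, so x(2) = (−4) − 1/(−4) = −15/4.
h(−15/4) = 1/16, h'(−15/4) = −7/2, so x(3) = (−15/4) − (1/16)/(−7/2) = −209/56.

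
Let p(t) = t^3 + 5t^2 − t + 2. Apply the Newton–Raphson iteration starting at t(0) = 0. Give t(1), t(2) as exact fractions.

t(1) = 2, t(2) = 34/31

p'(t) = 3t^2 + 10t − 1.
p(0) = 2, p'(0) = −1, so t(1) = 0 − 2/(−1) = 2.
p(2) = 28, p'(2) = 31, so t(2) = 2 − 28/31 = 34/31.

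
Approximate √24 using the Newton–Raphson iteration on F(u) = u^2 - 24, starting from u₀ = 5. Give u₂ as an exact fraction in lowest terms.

F'(u) = 2u.
F(5) = 1, F'(5) = 10, so u₁ = 5 - 1/10 = 49/10.
F(49/10) = 1/100, F'(49/10) = 49/5, so u₂ = (49/10) - (1/100)/(49/5) = 4801/980.

4801/980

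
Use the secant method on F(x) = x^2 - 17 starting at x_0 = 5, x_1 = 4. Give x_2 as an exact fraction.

37/9

F(5) = 8, F(4) = -1. x_2 = 4 - (-1)·(4 - 5)/((-1) - 8) = 37/9.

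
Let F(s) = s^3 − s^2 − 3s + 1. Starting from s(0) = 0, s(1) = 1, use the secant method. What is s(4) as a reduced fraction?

1577/5069

F(0) = 1, F(1) = −2. s(2) = 1 − (−2)·(1 − 0)/((−2) − 1) = 1/3.
F(1) = −2, F(1/3) = −2/27. s(3) = (1/3) − (−2/27)·((1/3) − 1)/((−2/27) − (−2)) = 4/13.
F(1/3) = −2/27, F(4/13) = 25/2197. s(4) = (4/13) − (25/2197)·((4/13) − (1/3))/((25/2197) − (−2/27)) = 1577/5069.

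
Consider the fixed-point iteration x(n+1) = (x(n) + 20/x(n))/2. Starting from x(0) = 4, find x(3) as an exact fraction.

x(1) = (4 + 20/4)/2 = 9/2.
x(2) = (9/2 + 20/(9/2))/2 = 161/36.
x(3) = (161/36 + 20/(161/36))/2 = 51841/11592.

51841/11592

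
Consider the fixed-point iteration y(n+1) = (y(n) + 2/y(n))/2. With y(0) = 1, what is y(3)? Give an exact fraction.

y(1) = (1 + 2/1)/2 = 3/2.
y(2) = (3/2 + 2/(3/2))/2 = 17/12.
y(3) = (17/12 + 2/(17/12))/2 = 577/408.

577/408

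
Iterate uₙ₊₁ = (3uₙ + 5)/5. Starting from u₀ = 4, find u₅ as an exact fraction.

u₁ = (3·4 + 5)/5 = 17/5.
u₂ = (3·(17/5) + 5)/5 = 76/25.
u₃ = (3·(76/25) + 5)/5 = 353/125.
u₄ = (3·(353/125) + 5)/5 = 1684/625.
u₅ = (3·(1684/625) + 5)/5 = 8177/3125.

8177/3125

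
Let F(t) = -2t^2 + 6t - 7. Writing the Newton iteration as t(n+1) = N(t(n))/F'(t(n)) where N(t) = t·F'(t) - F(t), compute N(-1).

5

F'(t) = -4t + 6.
N(t) = t·F'(t) - F(t) = t·(-4t + 6) - (-2t^2 + 6t - 7) = -2t^2 + 7.
N(-1) = 5.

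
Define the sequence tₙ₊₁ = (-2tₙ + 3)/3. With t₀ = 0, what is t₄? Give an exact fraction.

t₁ = (-2·0 + 3)/3 = 1.
t₂ = (-2·1 + 3)/3 = 1/3.
t₃ = (-2·(1/3) + 3)/3 = 7/9.
t₄ = (-2·(7/9) + 3)/3 = 13/27.

13/27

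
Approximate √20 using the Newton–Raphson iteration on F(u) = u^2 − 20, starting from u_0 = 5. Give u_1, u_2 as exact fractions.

u_1 = 9/2, u_2 = 161/36

F'(u) = 2u.
F(5) = 5, F'(5) = 10, so u_1 = 5 − 5/10 = 9/2.
F(9/2) = 1/4, F'(9/2) = 9, so u_2 = (9/2) − (1/4)/9 = 161/36.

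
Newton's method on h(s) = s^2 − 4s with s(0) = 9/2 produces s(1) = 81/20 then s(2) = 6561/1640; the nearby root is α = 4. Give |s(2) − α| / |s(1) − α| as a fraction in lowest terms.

1/82

s(1) − α = 81/20 − 4 = 1/20, so |s(1) − α| = 1/20.
s(2) − α = 6561/1640 − 4 = 1/1640, so |s(2) − α| = 1/1640.
Ratio = (1/1640) / (1/20) = 1/82.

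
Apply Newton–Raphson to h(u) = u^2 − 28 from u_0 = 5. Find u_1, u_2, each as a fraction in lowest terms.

h'(u) = 2u.
h(5) = −3, h'(5) = 10, so u_1 = 5 − (−3)/10 = 53/10.
h(53/10) = 9/100, h'(53/10) = 53/5, so u_2 = (53/10) − (9/100)/(53/5) = 5609/1060.

u_1 = 53/10, u_2 = 5609/1060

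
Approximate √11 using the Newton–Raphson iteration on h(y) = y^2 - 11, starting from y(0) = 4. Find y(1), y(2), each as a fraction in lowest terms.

h'(y) = 2y.
h(4) = 5, h'(4) = 8, so y(1) = 4 - 5/8 = 27/8.
h(27/8) = 25/64, h'(27/8) = 27/4, so y(2) = (27/8) - (25/64)/(27/4) = 1433/432.

y(1) = 27/8, y(2) = 1433/432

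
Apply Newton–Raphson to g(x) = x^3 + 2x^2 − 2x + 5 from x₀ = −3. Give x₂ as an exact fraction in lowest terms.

g'(x) = 3x^2 + 4x − 2.
g(−3) = 2, g'(−3) = 13, so x₁ = (−3) − 2/13 = −41/13.
g(−41/13) = −372/2197, g'(−41/13) = 2573/169, so x₂ = (−41/13) − (−372/2197)/(2573/169) = −3391/1079.

−3391/1079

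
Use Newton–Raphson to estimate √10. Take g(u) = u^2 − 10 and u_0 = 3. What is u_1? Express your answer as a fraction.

g'(u) = 2u.
g(3) = −1, g'(3) = 6, so u_1 = 3 − (−1)/6 = 19/6.

19/6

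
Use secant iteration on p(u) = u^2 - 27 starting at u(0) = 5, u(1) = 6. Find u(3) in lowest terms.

p(5) = -2, p(6) = 9. u(2) = 6 - 9·(6 - 5)/(9 - (-2)) = 57/11.
p(6) = 9, p(57/11) = -18/121. u(3) = (57/11) - (-18/121)·((57/11) - 6)/((-18/121) - 9) = 213/41.

213/41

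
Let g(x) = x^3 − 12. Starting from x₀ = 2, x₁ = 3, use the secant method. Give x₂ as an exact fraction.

g(2) = −4, g(3) = 15. x₂ = 3 − 15·(3 − 2)/(15 − (−4)) = 42/19.

42/19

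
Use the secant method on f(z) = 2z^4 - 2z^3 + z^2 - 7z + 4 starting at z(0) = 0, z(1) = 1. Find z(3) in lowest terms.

37/64

f(0) = 4, f(1) = -2. z(2) = 1 - (-2)·(1 - 0)/((-2) - 4) = 2/3.
f(1) = -2, f(2/3) = -34/81. z(3) = (2/3) - (-34/81)·((2/3) - 1)/((-34/81) - (-2)) = 37/64.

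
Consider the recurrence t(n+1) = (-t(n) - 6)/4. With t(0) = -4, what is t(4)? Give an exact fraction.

t(1) = (-(-4) - 6)/4 = -1/2.
t(2) = (-(-1/2) - 6)/4 = -11/8.
t(3) = (-(-11/8) - 6)/4 = -37/32.
t(4) = (-(-37/32) - 6)/4 = -155/128.

-155/128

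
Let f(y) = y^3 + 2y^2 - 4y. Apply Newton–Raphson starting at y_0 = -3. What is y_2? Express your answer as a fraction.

f'(y) = 3y^2 + 4y - 4.
f(-3) = 3, f'(-3) = 11, so y_1 = (-3) - 3/11 = -36/11.
f(-36/11) = -720/1331, f'(-36/11) = 1820/121, so y_2 = (-36/11) - (-720/1331)/(1820/121) = -3240/1001.

-3240/1001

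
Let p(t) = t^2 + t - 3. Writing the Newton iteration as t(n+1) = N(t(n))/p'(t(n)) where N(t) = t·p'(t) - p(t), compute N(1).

4

p'(t) = 2t + 1.
N(t) = t·p'(t) - p(t) = t·(2t + 1) - (t^2 + t - 3) = t^2 + 3.
N(1) = 4.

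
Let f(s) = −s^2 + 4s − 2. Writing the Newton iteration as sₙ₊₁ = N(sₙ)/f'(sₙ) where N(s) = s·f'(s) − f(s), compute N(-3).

f'(s) = −2s + 4.
N(s) = s·f'(s) − f(s) = s·(−2s + 4) − (−s^2 + 4s − 2) = −s^2 + 2.
N(-3) = −7.

−7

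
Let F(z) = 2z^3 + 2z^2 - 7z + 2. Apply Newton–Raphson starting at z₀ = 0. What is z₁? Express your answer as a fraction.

2/7

F'(z) = 6z^2 + 4z - 7.
F(0) = 2, F'(0) = -7, so z₁ = 0 - 2/(-7) = 2/7.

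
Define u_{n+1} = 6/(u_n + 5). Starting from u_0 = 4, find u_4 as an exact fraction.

u_1 = 6/(4 + 5) = 2/3.
u_2 = 6/(2/3 + 5) = 18/17.
u_3 = 6/(18/17 + 5) = 102/103.
u_4 = 6/(102/103 + 5) = 618/617.

618/617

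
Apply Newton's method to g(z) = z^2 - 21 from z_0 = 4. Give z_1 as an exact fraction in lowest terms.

37/8

g'(z) = 2z.
g(4) = -5, g'(4) = 8, so z_1 = 4 - (-5)/8 = 37/8.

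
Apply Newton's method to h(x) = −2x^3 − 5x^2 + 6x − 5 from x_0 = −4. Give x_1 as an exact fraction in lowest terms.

−181/50

h'(x) = −6x^2 − 10x + 6.
h(−4) = 19, h'(−4) = −50, so x_1 = (−4) − 19/(−50) = −181/50.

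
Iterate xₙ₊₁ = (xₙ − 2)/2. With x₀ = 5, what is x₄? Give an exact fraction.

x₁ = (5 − 2)/2 = 3/2.
x₂ = ((3/2) − 2)/2 = −1/4.
x₃ = ((−1/4) − 2)/2 = −9/8.
x₄ = ((−9/8) − 2)/2 = −25/16.

−25/16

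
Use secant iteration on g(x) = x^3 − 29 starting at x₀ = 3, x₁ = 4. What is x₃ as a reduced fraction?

g(3) = −2, g(4) = 35. x₂ = 4 − 35·(4 − 3)/(35 − (−2)) = 113/37.
g(4) = 35, g(113/37) = −26040/50653. x₃ = (113/37) − (−26040/50653)·((113/37) − 4)/((−26040/50653) − 35) = 157673/51397.

157673/51397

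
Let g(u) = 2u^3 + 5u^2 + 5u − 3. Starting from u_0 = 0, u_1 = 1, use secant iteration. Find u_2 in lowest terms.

g(0) = −3, g(1) = 9. u_2 = 1 − 9·(1 − 0)/(9 − (−3)) = 1/4.

1/4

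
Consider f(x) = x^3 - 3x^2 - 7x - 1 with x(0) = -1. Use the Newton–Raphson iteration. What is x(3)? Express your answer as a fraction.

f'(x) = 3x^2 - 6x - 7.
f(-1) = 2, f'(-1) = 2, so x(1) = (-1) - 2/2 = -2.
f(-2) = -7, f'(-2) = 17, so x(2) = (-2) - (-7)/17 = -27/17.
f(-27/17) = -7154/4913, f'(-27/17) = 2918/289, so x(3) = (-27/17) - (-7154/4913)/(2918/289) = -35816/24803.

-35816/24803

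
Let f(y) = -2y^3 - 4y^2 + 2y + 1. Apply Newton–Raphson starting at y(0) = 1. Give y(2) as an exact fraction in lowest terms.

79/118

f'(y) = -6y^2 - 8y + 2.
f(1) = -3, f'(1) = -12, so y(1) = 1 - (-3)/(-12) = 3/4.
f(3/4) = -19/32, f'(3/4) = -59/8, so y(2) = (3/4) - (-19/32)/(-59/8) = 79/118.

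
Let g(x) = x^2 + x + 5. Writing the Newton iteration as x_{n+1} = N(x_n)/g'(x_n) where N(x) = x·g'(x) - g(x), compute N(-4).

11

g'(x) = 2x + 1.
N(x) = x·g'(x) - g(x) = x·(2x + 1) - (x^2 + x + 5) = x^2 - 5.
N(-4) = 11.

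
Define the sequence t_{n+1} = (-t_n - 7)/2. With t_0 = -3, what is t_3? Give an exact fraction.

-9/4

t_1 = (-(-3) - 7)/2 = -2.
t_2 = (-(-2) - 7)/2 = -5/2.
t_3 = (-(-5/2) - 7)/2 = -9/4.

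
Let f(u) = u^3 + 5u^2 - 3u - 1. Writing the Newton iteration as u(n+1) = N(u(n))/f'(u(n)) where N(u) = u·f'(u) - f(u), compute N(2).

37

f'(u) = 3u^2 + 10u - 3.
N(u) = u·f'(u) - f(u) = u·(3u^2 + 10u - 3) - (u^3 + 5u^2 - 3u - 1) = 2u^3 + 5u^2 + 1.
N(2) = 37.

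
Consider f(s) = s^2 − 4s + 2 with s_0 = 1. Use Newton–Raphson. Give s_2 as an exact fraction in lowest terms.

f'(s) = 2s − 4.
f(1) = −1, f'(1) = −2, so s_1 = 1 − (−1)/(−2) = 1/2.
f(1/2) = 1/4, f'(1/2) = −3, so s_2 = (1/2) − (1/4)/(−3) = 7/12.

7/12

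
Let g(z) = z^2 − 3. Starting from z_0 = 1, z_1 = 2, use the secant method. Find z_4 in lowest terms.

97/56

g(1) = −2, g(2) = 1. z_2 = 2 − 1·(2 − 1)/(1 − (−2)) = 5/3.
g(2) = 1, g(5/3) = −2/9. z_3 = (5/3) − (−2/9)·((5/3) − 2)/((−2/9) − 1) = 19/11.
g(5/3) = −2/9, g(19/11) = −2/121. z_4 = (19/11) − (−2/121)·((19/11) − (5/3))/((−2/121) − (−2/9)) = 97/56.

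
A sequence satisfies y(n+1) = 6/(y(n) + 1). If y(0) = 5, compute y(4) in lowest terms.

12/5

y(1) = 6/(5 + 1) = 1.
y(2) = 6/(1 + 1) = 3.
y(3) = 6/(3 + 1) = 3/2.
y(4) = 6/(3/2 + 1) = 12/5.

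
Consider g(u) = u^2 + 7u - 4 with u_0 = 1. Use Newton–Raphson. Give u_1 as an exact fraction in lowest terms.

g'(u) = 2u + 7.
g(1) = 4, g'(1) = 9, so u_1 = 1 - 4/9 = 5/9.

5/9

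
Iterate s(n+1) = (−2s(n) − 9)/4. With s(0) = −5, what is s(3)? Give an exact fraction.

s(1) = (−2·(−5) − 9)/4 = 1/4.
s(2) = (−2·(1/4) − 9)/4 = −19/8.
s(3) = (−2·(−19/8) − 9)/4 = −17/16.

−17/16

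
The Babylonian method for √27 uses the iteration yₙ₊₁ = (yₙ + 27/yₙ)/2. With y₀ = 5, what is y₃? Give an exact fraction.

y₁ = (5 + 27/5)/2 = 26/5.
y₂ = (26/5 + 27/(26/5))/2 = 1351/260.
y₃ = (1351/260 + 27/(1351/260))/2 = 3650401/702520.

3650401/702520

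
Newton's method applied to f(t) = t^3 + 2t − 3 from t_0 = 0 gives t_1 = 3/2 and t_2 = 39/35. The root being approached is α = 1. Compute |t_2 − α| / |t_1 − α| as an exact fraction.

t_1 − α = 3/2 − 1 = 1/2, so |t_1 − α| = 1/2.
t_2 − α = 39/35 − 1 = 4/35, so |t_2 − α| = 4/35.
Ratio = (4/35) / (1/2) = 8/35.

8/35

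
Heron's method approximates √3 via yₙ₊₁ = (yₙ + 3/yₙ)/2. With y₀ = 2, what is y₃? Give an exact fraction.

18817/10864

y₁ = (2 + 3/2)/2 = 7/4.
y₂ = (7/4 + 3/(7/4))/2 = 97/56.
y₃ = (97/56 + 3/(97/56))/2 = 18817/10864.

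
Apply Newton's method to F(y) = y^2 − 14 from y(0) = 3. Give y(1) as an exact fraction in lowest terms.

23/6

F'(y) = 2y.
F(3) = −5, F'(3) = 6, so y(1) = 3 − (−5)/6 = 23/6.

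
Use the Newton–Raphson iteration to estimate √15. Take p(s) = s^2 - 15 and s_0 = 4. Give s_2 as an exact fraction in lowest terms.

1921/496

p'(s) = 2s.
p(4) = 1, p'(4) = 8, so s_1 = 4 - 1/8 = 31/8.
p(31/8) = 1/64, p'(31/8) = 31/4, so s_2 = (31/8) - (1/64)/(31/4) = 1921/496.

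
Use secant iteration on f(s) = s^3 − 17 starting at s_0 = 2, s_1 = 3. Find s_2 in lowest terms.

47/19

f(2) = −9, f(3) = 10. s_2 = 3 − 10·(3 − 2)/(10 − (−9)) = 47/19.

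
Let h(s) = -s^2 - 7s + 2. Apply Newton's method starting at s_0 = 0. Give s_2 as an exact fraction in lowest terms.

102/371

h'(s) = -2s - 7.
h(0) = 2, h'(0) = -7, so s_1 = 0 - 2/(-7) = 2/7.
h(2/7) = -4/49, h'(2/7) = -53/7, so s_2 = (2/7) - (-4/49)/(-53/7) = 102/371.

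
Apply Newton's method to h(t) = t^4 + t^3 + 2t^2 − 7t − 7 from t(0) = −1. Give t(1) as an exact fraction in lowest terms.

h'(t) = 4t^3 + 3t^2 + 4t − 7.
h(−1) = 2, h'(−1) = −12, so t(1) = (−1) − 2/(−12) = −5/6.

−5/6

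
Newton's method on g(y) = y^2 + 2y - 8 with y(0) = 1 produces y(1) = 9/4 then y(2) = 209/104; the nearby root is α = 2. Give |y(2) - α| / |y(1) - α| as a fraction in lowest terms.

1/26

y(1) - α = 9/4 - 2 = 1/4, so |y(1) - α| = 1/4.
y(2) - α = 209/104 - 2 = 1/104, so |y(2) - α| = 1/104.
Ratio = (1/104) / (1/4) = 1/26.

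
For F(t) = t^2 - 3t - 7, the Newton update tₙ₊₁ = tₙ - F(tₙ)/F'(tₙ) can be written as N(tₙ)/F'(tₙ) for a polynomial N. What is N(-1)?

8

F'(t) = 2t - 3.
N(t) = t·F'(t) - F(t) = t·(2t - 3) - (t^2 - 3t - 7) = t^2 + 7.
N(-1) = 8.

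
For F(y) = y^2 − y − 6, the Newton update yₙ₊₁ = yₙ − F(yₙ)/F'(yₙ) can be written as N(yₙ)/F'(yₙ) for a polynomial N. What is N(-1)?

7

F'(y) = 2y − 1.
N(y) = y·F'(y) − F(y) = y·(2y − 1) − (y^2 − y − 6) = y^2 + 6.
N(-1) = 7.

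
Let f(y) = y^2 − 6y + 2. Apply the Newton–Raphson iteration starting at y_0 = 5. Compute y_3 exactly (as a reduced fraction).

f'(y) = 2y − 6.
f(5) = −3, f'(5) = 4, so y_1 = 5 − (−3)/4 = 23/4.
f(23/4) = 9/16, f'(23/4) = 11/2, so y_2 = (23/4) − (9/16)/(11/2) = 497/88.
f(497/88) = 81/7744, f'(497/88) = 233/44, so y_3 = (497/88) − (81/7744)/(233/44) = 231521/41008.

231521/41008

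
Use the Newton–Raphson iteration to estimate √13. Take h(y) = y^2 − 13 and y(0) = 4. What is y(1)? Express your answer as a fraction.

29/8

h'(y) = 2y.
h(4) = 3, h'(4) = 8, so y(1) = 4 − 3/8 = 29/8.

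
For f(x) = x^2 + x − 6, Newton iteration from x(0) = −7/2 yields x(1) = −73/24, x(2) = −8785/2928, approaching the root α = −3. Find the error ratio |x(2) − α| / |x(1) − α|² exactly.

x(1) − α = −73/24 − (−3) = −73/24 + 3 = −1/24, so |x(1) − α| = 1/24.
x(2) − α = −8785/2928 − (−3) = −8785/2928 + 3 = −1/2928, so |x(2) − α| = 1/2928.
|x(1) − α|² = 1/576.
Ratio = (1/2928) / (1/576) = 12/61.

12/61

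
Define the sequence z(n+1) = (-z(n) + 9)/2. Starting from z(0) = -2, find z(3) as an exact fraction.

29/8

z(1) = (-(-2) + 9)/2 = 11/2.
z(2) = (-(11/2) + 9)/2 = 7/4.
z(3) = (-(7/4) + 9)/2 = 29/8.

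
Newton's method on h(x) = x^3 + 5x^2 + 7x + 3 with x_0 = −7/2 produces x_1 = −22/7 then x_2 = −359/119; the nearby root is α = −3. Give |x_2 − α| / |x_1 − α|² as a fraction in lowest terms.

x_1 − α = −22/7 − (−3) = −22/7 + 3 = −1/7, so |x_1 − α| = 1/7.
x_2 − α = −359/119 − (−3) = −359/119 + 3 = −2/119, so |x_2 − α| = 2/119.
|x_1 − α|² = 1/49.
Ratio = (2/119) / (1/49) = 14/17.

14/17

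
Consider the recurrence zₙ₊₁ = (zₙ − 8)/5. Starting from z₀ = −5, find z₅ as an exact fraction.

z₁ = ((−5) − 8)/5 = −13/5.
z₂ = ((−13/5) − 8)/5 = −53/25.
z₃ = ((−53/25) − 8)/5 = −253/125.
z₄ = ((−253/125) − 8)/5 = −1253/625.
z₅ = ((−1253/625) − 8)/5 = −6253/3125.

−6253/3125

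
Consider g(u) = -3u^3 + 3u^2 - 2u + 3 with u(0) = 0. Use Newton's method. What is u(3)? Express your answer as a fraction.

1479003/1263202

g'(u) = -9u^2 + 6u - 2.
g(0) = 3, g'(0) = -2, so u(1) = 0 - 3/(-2) = 3/2.
g(3/2) = -27/8, g'(3/2) = -53/4, so u(2) = (3/2) - (-27/8)/(-53/4) = 66/53.
g(66/53) = -94041/148877, g'(66/53) = -23834/2809, so u(3) = (66/53) - (-94041/148877)/(-23834/2809) = 1479003/1263202.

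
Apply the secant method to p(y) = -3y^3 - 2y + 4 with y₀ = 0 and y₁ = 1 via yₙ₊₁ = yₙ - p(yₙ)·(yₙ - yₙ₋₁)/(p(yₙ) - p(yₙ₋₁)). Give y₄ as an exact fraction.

p(0) = 4, p(1) = -1. y₂ = 1 - (-1)·(1 - 0)/((-1) - 4) = 4/5.
p(1) = -1, p(4/5) = 108/125. y₃ = (4/5) - (108/125)·((4/5) - 1)/((108/125) - (-1)) = 208/233.
p(4/5) = 108/125, p(208/233) = 1016388/12649337. y₄ = (208/233) - (1016388/12649337)·((208/233) - (4/5))/((1016388/12649337) - (108/125)) = 5175506/5736481.

5175506/5736481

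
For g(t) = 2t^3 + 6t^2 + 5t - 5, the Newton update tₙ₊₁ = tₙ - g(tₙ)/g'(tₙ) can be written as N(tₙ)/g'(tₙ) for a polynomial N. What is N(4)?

357

g'(t) = 6t^2 + 12t + 5.
N(t) = t·g'(t) - g(t) = t·(6t^2 + 12t + 5) - (2t^3 + 6t^2 + 5t - 5) = 4t^3 + 6t^2 + 5.
N(4) = 357.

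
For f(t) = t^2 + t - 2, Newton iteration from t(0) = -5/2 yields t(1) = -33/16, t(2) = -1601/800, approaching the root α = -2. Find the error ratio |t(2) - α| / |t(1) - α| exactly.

t(1) - α = -33/16 - (-2) = -33/16 + 2 = -1/16, so |t(1) - α| = 1/16.
t(2) - α = -1601/800 - (-2) = -1601/800 + 2 = -1/800, so |t(2) - α| = 1/800.
Ratio = (1/800) / (1/16) = 1/50.

1/50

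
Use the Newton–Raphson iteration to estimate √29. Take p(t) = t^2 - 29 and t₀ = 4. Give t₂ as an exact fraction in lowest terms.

p'(t) = 2t.
p(4) = -13, p'(4) = 8, so t₁ = 4 - (-13)/8 = 45/8.
p(45/8) = 169/64, p'(45/8) = 45/4, so t₂ = (45/8) - (169/64)/(45/4) = 3881/720.

3881/720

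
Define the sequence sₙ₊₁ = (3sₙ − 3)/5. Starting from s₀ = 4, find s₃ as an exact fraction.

−39/125

s₁ = (3·4 − 3)/5 = 9/5.
s₂ = (3·(9/5) − 3)/5 = 12/25.
s₃ = (3·(12/25) − 3)/5 = −39/125.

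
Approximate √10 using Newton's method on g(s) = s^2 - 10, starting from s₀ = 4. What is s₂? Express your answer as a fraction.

g'(s) = 2s.
g(4) = 6, g'(4) = 8, so s₁ = 4 - 6/8 = 13/4.
g(13/4) = 9/16, g'(13/4) = 13/2, so s₂ = (13/4) - (9/16)/(13/2) = 329/104.

329/104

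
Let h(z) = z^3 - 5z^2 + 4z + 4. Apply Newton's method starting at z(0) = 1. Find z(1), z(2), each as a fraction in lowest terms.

z(1) = 7/3, z(2) = 157/81

h'(z) = 3z^2 - 10z + 4.
h(1) = 4, h'(1) = -3, so z(1) = 1 - 4/(-3) = 7/3.
h(7/3) = -32/27, h'(7/3) = -3, so z(2) = (7/3) - (-32/27)/(-3) = 157/81.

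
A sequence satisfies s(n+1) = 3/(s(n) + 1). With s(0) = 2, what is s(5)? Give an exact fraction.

s(1) = 3/(2 + 1) = 1.
s(2) = 3/(1 + 1) = 3/2.
s(3) = 3/(3/2 + 1) = 6/5.
s(4) = 3/(6/5 + 1) = 15/11.
s(5) = 3/(15/11 + 1) = 33/26.

33/26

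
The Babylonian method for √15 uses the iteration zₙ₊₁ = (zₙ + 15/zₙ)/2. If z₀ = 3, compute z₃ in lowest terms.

1921/496

z₁ = (3 + 15/3)/2 = 4.
z₂ = (4 + 15/4)/2 = 31/8.
z₃ = (31/8 + 15/(31/8))/2 = 1921/496.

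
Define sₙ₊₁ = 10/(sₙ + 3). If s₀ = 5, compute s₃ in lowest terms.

s₁ = 10/(5 + 3) = 5/4.
s₂ = 10/(5/4 + 3) = 40/17.
s₃ = 10/(40/17 + 3) = 170/91.

170/91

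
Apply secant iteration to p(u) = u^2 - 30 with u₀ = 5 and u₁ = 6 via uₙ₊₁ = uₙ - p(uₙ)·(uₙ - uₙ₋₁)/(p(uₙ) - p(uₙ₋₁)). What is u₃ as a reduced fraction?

p(5) = -5, p(6) = 6. u₂ = 6 - 6·(6 - 5)/(6 - (-5)) = 60/11.
p(6) = 6, p(60/11) = -30/121. u₃ = (60/11) - (-30/121)·((60/11) - 6)/((-30/121) - 6) = 115/21.

115/21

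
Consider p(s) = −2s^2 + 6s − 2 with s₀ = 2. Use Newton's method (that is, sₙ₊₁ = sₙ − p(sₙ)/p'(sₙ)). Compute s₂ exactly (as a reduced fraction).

8/3

p'(s) = −4s + 6.
p(2) = 2, p'(2) = −2, so s₁ = 2 − 2/(−2) = 3.
p(3) = −2, p'(3) = −6, so s₂ = 3 − (−2)/(−6) = 8/3.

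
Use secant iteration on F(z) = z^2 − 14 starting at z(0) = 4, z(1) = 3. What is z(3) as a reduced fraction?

176/47

F(4) = 2, F(3) = −5. z(2) = 3 − (−5)·(3 − 4)/((−5) − 2) = 26/7.
F(3) = −5, F(26/7) = −10/49. z(3) = (26/7) − (−10/49)·((26/7) − 3)/((−10/49) − (−5)) = 176/47.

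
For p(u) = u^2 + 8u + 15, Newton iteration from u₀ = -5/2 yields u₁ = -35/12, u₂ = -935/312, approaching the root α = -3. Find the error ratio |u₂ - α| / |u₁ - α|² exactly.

6/13

u₁ - α = -35/12 - (-3) = -35/12 + 3 = 1/12, so |u₁ - α| = 1/12.
u₂ - α = -935/312 - (-3) = -935/312 + 3 = 1/312, so |u₂ - α| = 1/312.
|u₁ - α|² = 1/144.
Ratio = (1/312) / (1/144) = 6/13.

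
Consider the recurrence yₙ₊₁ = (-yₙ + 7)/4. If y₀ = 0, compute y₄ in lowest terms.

y₁ = (-0 + 7)/4 = 7/4.
y₂ = (-(7/4) + 7)/4 = 21/16.
y₃ = (-(21/16) + 7)/4 = 91/64.
y₄ = (-(91/64) + 7)/4 = 357/256.

357/256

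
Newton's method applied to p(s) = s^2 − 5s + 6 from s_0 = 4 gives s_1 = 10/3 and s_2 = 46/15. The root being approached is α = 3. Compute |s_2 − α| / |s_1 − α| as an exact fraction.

s_1 − α = 10/3 − 3 = 1/3, so |s_1 − α| = 1/3.
s_2 − α = 46/15 − 3 = 1/15, so |s_2 − α| = 1/15.
Ratio = (1/15) / (1/3) = 1/5.

1/5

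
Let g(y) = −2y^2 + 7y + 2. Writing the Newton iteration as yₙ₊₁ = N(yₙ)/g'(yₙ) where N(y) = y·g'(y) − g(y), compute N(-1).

g'(y) = −4y + 7.
N(y) = y·g'(y) − g(y) = y·(−4y + 7) − (−2y^2 + 7y + 2) = −2y^2 − 2.
N(-1) = −4.

−4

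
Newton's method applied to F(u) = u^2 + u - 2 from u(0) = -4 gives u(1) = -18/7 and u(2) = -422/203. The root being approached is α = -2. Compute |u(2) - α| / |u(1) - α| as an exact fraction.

u(1) - α = -18/7 - (-2) = -18/7 + 2 = -4/7, so |u(1) - α| = 4/7.
u(2) - α = -422/203 - (-2) = -422/203 + 2 = -16/203, so |u(2) - α| = 16/203.
Ratio = (16/203) / (4/7) = 4/29.

4/29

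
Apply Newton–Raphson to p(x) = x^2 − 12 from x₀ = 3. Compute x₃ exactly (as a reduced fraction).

18817/5432

p'(x) = 2x.
p(3) = −3, p'(3) = 6, so x₁ = 3 − (−3)/6 = 7/2.
p(7/2) = 1/4, p'(7/2) = 7, so x₂ = (7/2) − (1/4)/7 = 97/28.
p(97/28) = 1/784, p'(97/28) = 97/14, so x₃ = (97/28) − (1/784)/(97/14) = 18817/5432.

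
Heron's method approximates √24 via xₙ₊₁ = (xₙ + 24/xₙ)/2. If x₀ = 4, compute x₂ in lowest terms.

x₁ = (4 + 24/4)/2 = 5.
x₂ = (5 + 24/5)/2 = 49/10.

49/10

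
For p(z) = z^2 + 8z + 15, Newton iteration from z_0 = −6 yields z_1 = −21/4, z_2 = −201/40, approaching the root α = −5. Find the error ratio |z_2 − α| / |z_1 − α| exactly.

z_1 − α = −21/4 − (−5) = −21/4 + 5 = −1/4, so |z_1 − α| = 1/4.
z_2 − α = −201/40 − (−5) = −201/40 + 5 = −1/40, so |z_2 − α| = 1/40.
Ratio = (1/40) / (1/4) = 1/10.

1/10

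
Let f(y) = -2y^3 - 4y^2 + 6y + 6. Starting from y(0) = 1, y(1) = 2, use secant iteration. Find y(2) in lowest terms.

13/10

f(1) = 6, f(2) = -14. y(2) = 2 - (-14)·(2 - 1)/((-14) - 6) = 13/10.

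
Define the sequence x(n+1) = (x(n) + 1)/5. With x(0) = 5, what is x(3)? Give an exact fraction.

x(1) = (5 + 1)/5 = 6/5.
x(2) = ((6/5) + 1)/5 = 11/25.
x(3) = ((11/25) + 1)/5 = 36/125.

36/125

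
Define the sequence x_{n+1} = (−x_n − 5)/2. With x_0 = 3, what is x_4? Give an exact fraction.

x_1 = (−3 − 5)/2 = −4.
x_2 = (−(−4) − 5)/2 = −1/2.
x_3 = (−(−1/2) − 5)/2 = −9/4.
x_4 = (−(−9/4) − 5)/2 = −11/8.

−11/8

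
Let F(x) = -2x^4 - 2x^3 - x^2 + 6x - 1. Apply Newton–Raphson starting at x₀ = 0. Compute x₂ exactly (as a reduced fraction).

41/236

F'(x) = -8x^3 - 6x^2 - 2x + 6.
F(0) = -1, F'(0) = 6, so x₁ = 0 - (-1)/6 = 1/6.
F(1/6) = -25/648, F'(1/6) = 295/54, so x₂ = (1/6) - (-25/648)/(295/54) = 41/236.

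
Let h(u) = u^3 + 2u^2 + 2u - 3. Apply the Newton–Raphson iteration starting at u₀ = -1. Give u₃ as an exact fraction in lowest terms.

h'(u) = 3u^2 + 4u + 2.
h(-1) = -4, h'(-1) = 1, so u₁ = (-1) - (-4)/1 = 3.
h(3) = 48, h'(3) = 41, so u₂ = 3 - 48/41 = 75/41.
h(75/41) = 928512/68921, h'(75/41) = 32537/1681, so u₃ = (75/41) - (928512/68921)/(32537/1681) = 1511763/1334017.

1511763/1334017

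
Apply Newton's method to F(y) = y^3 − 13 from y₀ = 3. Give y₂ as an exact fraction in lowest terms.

857405/363609

F'(y) = 3y^2.
F(3) = 14, F'(3) = 27, so y₁ = 3 − 14/27 = 67/27.
F(67/27) = 44884/19683, F'(67/27) = 4489/243, so y₂ = (67/27) − (44884/19683)/(4489/243) = 857405/363609.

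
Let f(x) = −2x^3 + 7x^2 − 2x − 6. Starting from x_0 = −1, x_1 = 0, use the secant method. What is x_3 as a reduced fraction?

−363/388

f(−1) = 5, f(0) = −6. x_2 = 0 − (−6)·(0 − (−1))/((−6) − 5) = −6/11.
f(0) = −6, f(−6/11) = −3330/1331. x_3 = (−6/11) − (−3330/1331)·((−6/11) − 0)/((−3330/1331) − (−6)) = −363/388.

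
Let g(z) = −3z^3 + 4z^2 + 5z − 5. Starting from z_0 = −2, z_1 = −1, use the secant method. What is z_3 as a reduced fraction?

−4293/3509

g(−2) = 25, g(−1) = −3. z_2 = (−1) − (−3)·((−1) − (−2))/((−3) − 25) = −31/28.
g(−1) = −3, g(−31/28) = −34275/21952. z_3 = (−31/28) − (−34275/21952)·((−31/28) − (−1))/((−34275/21952) − (−3)) = −4293/3509.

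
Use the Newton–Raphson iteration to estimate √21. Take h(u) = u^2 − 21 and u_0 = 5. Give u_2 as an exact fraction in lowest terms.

h'(u) = 2u.
h(5) = 4, h'(5) = 10, so u_1 = 5 − 4/10 = 23/5.
h(23/5) = 4/25, h'(23/5) = 46/5, so u_2 = (23/5) − (4/25)/(46/5) = 527/115.

527/115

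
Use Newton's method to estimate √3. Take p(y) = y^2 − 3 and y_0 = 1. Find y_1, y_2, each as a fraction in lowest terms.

y_1 = 2, y_2 = 7/4

p'(y) = 2y.
p(1) = −2, p'(1) = 2, so y_1 = 1 − (−2)/2 = 2.
p(2) = 1, p'(2) = 4, so y_2 = 2 − 1/4 = 7/4.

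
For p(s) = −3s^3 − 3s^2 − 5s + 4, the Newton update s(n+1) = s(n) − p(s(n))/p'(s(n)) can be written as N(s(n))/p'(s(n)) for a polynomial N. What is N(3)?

p'(s) = −9s^2 − 6s − 5.
N(s) = s·p'(s) − p(s) = s·(−9s^2 − 6s − 5) − (−3s^3 − 3s^2 − 5s + 4) = −6s^3 − 3s^2 − 4.
N(3) = −193.

−193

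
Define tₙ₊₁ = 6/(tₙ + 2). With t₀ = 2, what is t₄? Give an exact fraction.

t₁ = 6/(2 + 2) = 3/2.
t₂ = 6/(3/2 + 2) = 12/7.
t₃ = 6/(12/7 + 2) = 21/13.
t₄ = 6/(21/13 + 2) = 78/47.

78/47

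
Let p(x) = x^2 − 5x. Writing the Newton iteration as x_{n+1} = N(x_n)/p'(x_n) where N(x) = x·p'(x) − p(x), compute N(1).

1

p'(x) = 2x − 5.
N(x) = x·p'(x) − p(x) = x·(2x − 5) − (x^2 − 5x) = x^2.
N(1) = 1.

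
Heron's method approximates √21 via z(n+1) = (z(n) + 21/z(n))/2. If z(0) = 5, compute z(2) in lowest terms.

z(1) = (5 + 21/5)/2 = 23/5.
z(2) = (23/5 + 21/(23/5))/2 = 527/115.

527/115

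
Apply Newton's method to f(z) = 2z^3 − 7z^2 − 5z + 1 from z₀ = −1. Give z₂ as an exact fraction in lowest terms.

−941/1255

f'(z) = 6z^2 − 14z − 5.
f(−1) = −3, f'(−1) = 15, so z₁ = (−1) − (−3)/15 = −4/5.
f(−4/5) = −63/125, f'(−4/5) = 251/25, so z₂ = (−4/5) − (−63/125)/(251/25) = −941/1255.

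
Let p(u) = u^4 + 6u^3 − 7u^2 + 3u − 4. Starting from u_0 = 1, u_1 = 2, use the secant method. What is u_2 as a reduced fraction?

p(1) = −1, p(2) = 38. u_2 = 2 − 38·(2 − 1)/(38 − (−1)) = 40/39.

40/39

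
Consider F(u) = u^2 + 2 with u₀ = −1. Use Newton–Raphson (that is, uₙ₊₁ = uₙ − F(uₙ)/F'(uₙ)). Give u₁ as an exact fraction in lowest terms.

1/2

F'(u) = 2u.
F(−1) = 3, F'(−1) = −2, so u₁ = (−1) − 3/(−2) = 1/2.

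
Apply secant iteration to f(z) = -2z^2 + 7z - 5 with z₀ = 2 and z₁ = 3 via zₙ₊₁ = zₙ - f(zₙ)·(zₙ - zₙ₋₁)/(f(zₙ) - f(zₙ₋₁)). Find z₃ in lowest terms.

27/11

f(2) = 1, f(3) = -2. z₂ = 3 - (-2)·(3 - 2)/((-2) - 1) = 7/3.
f(3) = -2, f(7/3) = 4/9. z₃ = (7/3) - (4/9)·((7/3) - 3)/((4/9) - (-2)) = 27/11.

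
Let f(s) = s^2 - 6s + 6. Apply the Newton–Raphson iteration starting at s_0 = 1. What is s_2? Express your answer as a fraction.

f'(s) = 2s - 6.
f(1) = 1, f'(1) = -4, so s_1 = 1 - 1/(-4) = 5/4.
f(5/4) = 1/16, f'(5/4) = -7/2, so s_2 = (5/4) - (1/16)/(-7/2) = 71/56.

71/56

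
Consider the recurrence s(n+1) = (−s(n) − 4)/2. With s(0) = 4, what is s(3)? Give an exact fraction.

−2

s(1) = (−4 − 4)/2 = −4.
s(2) = (−(−4) − 4)/2 = 0.
s(3) = (−0 − 4)/2 = −2.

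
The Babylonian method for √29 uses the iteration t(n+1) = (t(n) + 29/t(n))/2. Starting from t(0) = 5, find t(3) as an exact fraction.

t(1) = (5 + 29/5)/2 = 27/5.
t(2) = (27/5 + 29/(27/5))/2 = 727/135.
t(3) = (727/135 + 29/(727/135))/2 = 528527/98145.

528527/98145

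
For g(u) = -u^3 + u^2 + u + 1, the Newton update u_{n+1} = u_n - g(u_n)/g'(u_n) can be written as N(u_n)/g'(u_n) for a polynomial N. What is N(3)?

-46

g'(u) = -3u^2 + 2u + 1.
N(u) = u·g'(u) - g(u) = u·(-3u^2 + 2u + 1) - (-u^3 + u^2 + u + 1) = -2u^3 + u^2 - 1.
N(3) = -46.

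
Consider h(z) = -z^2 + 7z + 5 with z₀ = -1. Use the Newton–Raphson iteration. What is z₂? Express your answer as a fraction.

-49/75

h'(z) = -2z + 7.
h(-1) = -3, h'(-1) = 9, so z₁ = (-1) - (-3)/9 = -2/3.
h(-2/3) = -1/9, h'(-2/3) = 25/3, so z₂ = (-2/3) - (-1/9)/(25/3) = -49/75.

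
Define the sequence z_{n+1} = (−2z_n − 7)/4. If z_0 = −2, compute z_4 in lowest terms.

−39/32

z_1 = (−2·(−2) − 7)/4 = −3/4.
z_2 = (−2·(−3/4) − 7)/4 = −11/8.
z_3 = (−2·(−11/8) − 7)/4 = −17/16.
z_4 = (−2·(−17/16) − 7)/4 = −39/32.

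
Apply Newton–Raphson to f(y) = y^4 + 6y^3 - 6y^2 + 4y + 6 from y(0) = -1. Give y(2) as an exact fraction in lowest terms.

-41119/66160

f'(y) = 4y^3 + 18y^2 - 12y + 4.
f(-1) = -9, f'(-1) = 30, so y(1) = (-1) - (-9)/30 = -7/10.
f(-7/10) = -15579/10000, f'(-7/10) = 2481/125, so y(2) = (-7/10) - (-15579/10000)/(2481/125) = -41119/66160.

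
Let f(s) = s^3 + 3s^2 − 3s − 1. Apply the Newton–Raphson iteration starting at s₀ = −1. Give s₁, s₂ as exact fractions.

f'(s) = 3s^2 + 6s − 3.
f(−1) = 4, f'(−1) = −6, so s₁ = (−1) − 4/(−6) = −1/3.
f(−1/3) = 8/27, f'(−1/3) = −14/3, so s₂ = (−1/3) − (8/27)/(−14/3) = −17/63.

s₁ = −1/3, s₂ = −17/63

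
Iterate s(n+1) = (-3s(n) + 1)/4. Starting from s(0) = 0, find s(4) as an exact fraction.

s(1) = (-3·0 + 1)/4 = 1/4.
s(2) = (-3·(1/4) + 1)/4 = 1/16.
s(3) = (-3·(1/16) + 1)/4 = 13/64.
s(4) = (-3·(13/64) + 1)/4 = 25/256.

25/256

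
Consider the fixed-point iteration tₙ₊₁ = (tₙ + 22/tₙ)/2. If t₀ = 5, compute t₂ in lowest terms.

t₁ = (5 + 22/5)/2 = 47/10.
t₂ = (47/10 + 22/(47/10))/2 = 4409/940.

4409/940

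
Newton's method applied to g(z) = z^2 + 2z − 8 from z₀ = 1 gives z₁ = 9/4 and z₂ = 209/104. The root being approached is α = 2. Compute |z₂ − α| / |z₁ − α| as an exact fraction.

z₁ − α = 9/4 − 2 = 1/4, so |z₁ − α| = 1/4.
z₂ − α = 209/104 − 2 = 1/104, so |z₂ − α| = 1/104.
Ratio = (1/104) / (1/4) = 1/26.

1/26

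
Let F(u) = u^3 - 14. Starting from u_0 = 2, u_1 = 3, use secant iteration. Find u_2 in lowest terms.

F(2) = -6, F(3) = 13. u_2 = 3 - 13·(3 - 2)/(13 - (-6)) = 44/19.

44/19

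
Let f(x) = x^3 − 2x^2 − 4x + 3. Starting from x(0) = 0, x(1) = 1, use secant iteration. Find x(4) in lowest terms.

f(0) = 3, f(1) = −2. x(2) = 1 − (−2)·(1 − 0)/((−2) − 3) = 3/5.
f(1) = −2, f(3/5) = 12/125. x(3) = (3/5) − (12/125)·((3/5) − 1)/((12/125) − (−2)) = 81/131.
f(3/5) = 12/125, f(81/131) = −3432/2248091. x(4) = (81/131) − (−3432/2248091)·((81/131) − (3/5))/((−3432/2248091) − (12/125)) = 1411491/2283841.

1411491/2283841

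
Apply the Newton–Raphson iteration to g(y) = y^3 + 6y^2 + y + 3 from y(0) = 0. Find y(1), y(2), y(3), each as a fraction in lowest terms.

y(1) = −3, y(2) = 3/8, y(3) = −525/1516

g'(y) = 3y^2 + 12y + 1.
g(0) = 3, g'(0) = 1, so y(1) = 0 − 3/1 = −3.
g(−3) = 27, g'(−3) = −8, so y(2) = (−3) − 27/(−8) = 3/8.
g(3/8) = 2187/512, g'(3/8) = 379/64, so y(3) = (3/8) − (2187/512)/(379/64) = −525/1516.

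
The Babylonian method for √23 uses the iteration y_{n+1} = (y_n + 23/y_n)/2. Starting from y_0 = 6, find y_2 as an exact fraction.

y_1 = (6 + 23/6)/2 = 59/12.
y_2 = (59/12 + 23/(59/12))/2 = 6793/1416.

6793/1416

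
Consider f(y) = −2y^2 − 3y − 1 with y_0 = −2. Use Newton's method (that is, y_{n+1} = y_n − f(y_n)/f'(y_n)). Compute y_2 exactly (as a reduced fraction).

−73/65

f'(y) = −4y − 3.
f(−2) = −3, f'(−2) = 5, so y_1 = (−2) − (−3)/5 = −7/5.
f(−7/5) = −18/25, f'(−7/5) = 13/5, so y_2 = (−7/5) − (−18/25)/(13/5) = −73/65.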